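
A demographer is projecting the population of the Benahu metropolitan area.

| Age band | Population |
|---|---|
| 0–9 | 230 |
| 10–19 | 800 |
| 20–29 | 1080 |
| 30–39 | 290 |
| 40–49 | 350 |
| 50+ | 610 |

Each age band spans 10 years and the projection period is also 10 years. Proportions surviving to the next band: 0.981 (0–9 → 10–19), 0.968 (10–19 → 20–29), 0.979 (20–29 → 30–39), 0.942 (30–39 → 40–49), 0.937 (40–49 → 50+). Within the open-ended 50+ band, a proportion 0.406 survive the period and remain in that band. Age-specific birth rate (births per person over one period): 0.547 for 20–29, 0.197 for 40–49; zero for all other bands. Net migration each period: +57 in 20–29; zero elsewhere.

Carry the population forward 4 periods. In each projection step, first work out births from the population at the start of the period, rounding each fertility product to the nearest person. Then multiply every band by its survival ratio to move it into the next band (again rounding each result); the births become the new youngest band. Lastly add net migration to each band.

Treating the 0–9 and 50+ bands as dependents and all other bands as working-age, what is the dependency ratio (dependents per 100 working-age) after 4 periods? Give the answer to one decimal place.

Period 1:
Births: 1080 * 0.547 = 591  |  350 * 0.197 = 69 ⇒ total 660
10–19: 230 * 0.981 = 226
20–29: 800 * 0.968 = 774
30–39: 1080 * 0.979 = 1057
40–49: 290 * 0.942 = 273
50+: 350 * 0.937 + 610 * 0.406 = 328 + 248 = 576
Net migration: 20–29 + 57 → 831
Giving 660 / 226 / 831 / 1057 / 273 / 576.
Period 2:
Births: 831 * 0.547 = 455  |  273 * 0.197 = 54 ⇒ total 509
10–19: 660 * 0.981 = 647
20–29: 226 * 0.968 = 219
30–39: 831 * 0.979 = 814
40–49: 1057 * 0.942 = 996
50+: 273 * 0.937 + 576 * 0.406 = 256 + 234 = 490
Net migration: 20–29 + 57 → 276
Giving 509 / 647 / 276 / 814 / 996 / 490.
Period 3:
Births: 276 * 0.547 = 151  |  996 * 0.197 = 196 ⇒ total 347
10–19: 509 * 0.981 = 499
20–29: 647 * 0.968 = 626
30–39: 276 * 0.979 = 270
40–49: 814 * 0.942 = 767
50+: 996 * 0.937 + 490 * 0.406 = 933 + 199 = 1132
Net migration: 20–29 + 57 → 683
Giving 347 / 499 / 683 / 270 / 767 / 1132.
Period 4:
Births: 683 * 0.547 = 374  |  767 * 0.197 = 151 ⇒ total 525
10–19: 347 * 0.981 = 340
20–29: 499 * 0.968 = 483
30–39: 683 * 0.979 = 669
40–49: 270 * 0.942 = 254
50+: 767 * 0.937 + 1132 * 0.406 = 719 + 460 = 1179
Net migration: 20–29 + 57 → 540
Giving 525 / 340 / 540 / 669 / 254 / 1179.
Dependents (band 0–9 + band 50+) = 525 + 1179 = 1704; working-age = 1803; ratio = 1704/1803 × 100 = 94.5

94.5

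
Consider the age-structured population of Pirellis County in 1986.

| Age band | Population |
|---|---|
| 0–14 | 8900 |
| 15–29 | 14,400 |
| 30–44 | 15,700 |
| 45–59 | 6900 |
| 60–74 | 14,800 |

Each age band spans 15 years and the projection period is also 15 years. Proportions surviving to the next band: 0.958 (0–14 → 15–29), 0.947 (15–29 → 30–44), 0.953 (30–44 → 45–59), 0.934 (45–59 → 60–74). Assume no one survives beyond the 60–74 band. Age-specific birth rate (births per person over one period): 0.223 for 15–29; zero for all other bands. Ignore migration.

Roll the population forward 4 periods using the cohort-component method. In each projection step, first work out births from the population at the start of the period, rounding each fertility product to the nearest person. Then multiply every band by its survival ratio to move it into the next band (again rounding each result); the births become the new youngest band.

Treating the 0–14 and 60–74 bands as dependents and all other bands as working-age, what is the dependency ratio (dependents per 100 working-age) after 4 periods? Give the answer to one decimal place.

147.2

(Bands numbered youngest = 1 to oldest = 5.)
Period 1:
Births: 14400 * 0.223 = 3211
Band 2: 8900 * 0.958 = 8526
Band 3: 14400 * 0.947 = 13637
Band 4: 15700 * 0.953 = 14962
Band 5: 6900 * 0.934 = 6445
Population now: 0–14=3211, 15–29=8526, 30–44=13637, 45–59=14962, 60–74=6445
Period 2:
Births: 8526 * 0.223 = 1901
Band 2: 3211 * 0.958 = 3076
Band 3: 8526 * 0.947 = 8074
Band 4: 13637 * 0.953 = 12996
Band 5: 14962 * 0.934 = 13975
Population now: 0–14=1901, 15–29=3076, 30–44=8074, 45–59=12996, 60–74=13975
Period 3:
Births: 3076 * 0.223 = 686
Band 2: 1901 * 0.958 = 1821
Band 3: 3076 * 0.947 = 2913
Band 4: 8074 * 0.953 = 7695
Band 5: 12996 * 0.934 = 12138
Population now: 0–14=686, 15–29=1821, 30–44=2913, 45–59=7695, 60–74=12138
Period 4:
Births: 1821 * 0.223 = 406
Band 2: 686 * 0.958 = 657
Band 3: 1821 * 0.947 = 1724
Band 4: 2913 * 0.953 = 2776
Band 5: 7695 * 0.934 = 7187
Population now: 0–14=406, 15–29=657, 30–44=1724, 45–59=2776, 60–74=7187
Dependents (band 0–14 + band 60–74) = 406 + 7187 = 7593; working-age = 5157; ratio = 7593/5157 × 100 = 147.2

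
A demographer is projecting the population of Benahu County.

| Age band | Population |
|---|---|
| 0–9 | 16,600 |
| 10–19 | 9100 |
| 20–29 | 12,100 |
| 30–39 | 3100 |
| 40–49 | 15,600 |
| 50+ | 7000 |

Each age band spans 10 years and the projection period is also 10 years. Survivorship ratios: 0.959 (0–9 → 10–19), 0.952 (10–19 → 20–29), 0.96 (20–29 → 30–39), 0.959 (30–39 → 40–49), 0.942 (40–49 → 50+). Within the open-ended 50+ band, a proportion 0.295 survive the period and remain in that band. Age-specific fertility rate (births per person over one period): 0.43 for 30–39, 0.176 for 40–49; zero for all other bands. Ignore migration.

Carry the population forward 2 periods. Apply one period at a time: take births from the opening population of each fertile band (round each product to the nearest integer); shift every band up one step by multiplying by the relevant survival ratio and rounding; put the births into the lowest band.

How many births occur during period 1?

After projecting period 1:
Births: 3100 × 0.43 = 1333 ; 15600 × 0.176 = 2746 — total 4079
10–19: 16600 × 0.959 = 15919
20–29: 9100 × 0.952 = 8663
30–39: 12100 × 0.96 = 11616
40–49: 3100 × 0.959 = 2973
50+: 15600 × 0.942 + 7000 × 0.295 = 14695 + 2065 = 16760
Giving 4079 / 15919 / 8663 / 11616 / 2973 / 16760.

4079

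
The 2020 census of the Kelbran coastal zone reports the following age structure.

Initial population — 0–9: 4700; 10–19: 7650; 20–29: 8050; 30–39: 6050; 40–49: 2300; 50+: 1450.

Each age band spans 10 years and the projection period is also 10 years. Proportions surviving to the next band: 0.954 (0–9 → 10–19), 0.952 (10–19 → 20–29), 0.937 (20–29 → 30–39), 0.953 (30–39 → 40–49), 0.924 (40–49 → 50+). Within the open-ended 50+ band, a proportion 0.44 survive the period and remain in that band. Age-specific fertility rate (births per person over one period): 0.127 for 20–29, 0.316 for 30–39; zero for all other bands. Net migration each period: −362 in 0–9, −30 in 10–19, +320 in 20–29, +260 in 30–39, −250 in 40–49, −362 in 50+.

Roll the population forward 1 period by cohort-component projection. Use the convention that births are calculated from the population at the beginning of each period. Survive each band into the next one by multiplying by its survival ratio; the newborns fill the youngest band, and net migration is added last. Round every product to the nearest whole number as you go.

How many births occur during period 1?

2934

[period 1]
Births: 8050 × 0.127 = 1022 ; 6050 × 0.316 = 1912 → total 2934
10–19: 4700 × 0.954 = 4484
20–29: 7650 × 0.952 = 7283
30–39: 8050 × 0.937 = 7543
40–49: 6050 × 0.953 = 5766
50+: 2300 × 0.924 + 1450 × 0.44 = 2125 + 638 = 2763
Net migration: 0–9 − 362 → 2572; 10–19 − 30 → 4454; 20–29 + 320 → 7603; 30–39 + 260 → 7803; 40–49 − 250 → 5516; 50+ − 362 → 2401
→ [2572, 4454, 7603, 7803, 5516, 2401]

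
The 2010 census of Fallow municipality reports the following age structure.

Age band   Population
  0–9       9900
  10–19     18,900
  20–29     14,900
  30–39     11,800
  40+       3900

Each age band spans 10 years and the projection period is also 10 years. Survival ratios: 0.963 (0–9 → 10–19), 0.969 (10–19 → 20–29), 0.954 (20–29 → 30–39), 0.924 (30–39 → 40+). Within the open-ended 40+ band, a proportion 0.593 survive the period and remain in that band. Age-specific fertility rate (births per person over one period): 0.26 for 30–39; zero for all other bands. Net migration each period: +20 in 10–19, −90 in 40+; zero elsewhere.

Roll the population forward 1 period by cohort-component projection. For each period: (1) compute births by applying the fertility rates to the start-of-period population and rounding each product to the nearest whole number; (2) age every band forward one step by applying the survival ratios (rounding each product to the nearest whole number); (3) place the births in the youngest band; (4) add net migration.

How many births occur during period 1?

Call the bands 1 to 5, youngest first.
[period 1]
Births: 11800 * 0.26 = 3068
Band 2: 9900 * 0.963 = 9534
Band 3: 18900 * 0.969 = 18314
Band 4: 14900 * 0.954 = 14215
Band 5: 11800 * 0.924 + 3900 * 0.593 = 10903 + 2313 = 13216
Net migration: Band 2 + 20 → 9554; Band 5 − 90 → 13126
End of period: [3068, 9554, 18314, 14215, 13126]

3068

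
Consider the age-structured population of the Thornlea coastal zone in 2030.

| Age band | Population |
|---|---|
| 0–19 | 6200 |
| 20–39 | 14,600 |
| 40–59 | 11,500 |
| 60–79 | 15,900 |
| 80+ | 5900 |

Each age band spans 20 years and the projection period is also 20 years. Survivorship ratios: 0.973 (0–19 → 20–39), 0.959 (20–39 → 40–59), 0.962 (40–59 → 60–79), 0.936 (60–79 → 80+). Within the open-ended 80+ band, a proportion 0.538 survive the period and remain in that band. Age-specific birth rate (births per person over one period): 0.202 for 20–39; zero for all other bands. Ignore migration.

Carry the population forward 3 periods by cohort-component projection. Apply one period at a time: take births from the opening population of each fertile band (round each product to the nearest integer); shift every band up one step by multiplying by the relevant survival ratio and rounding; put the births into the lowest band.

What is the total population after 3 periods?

33487

(Groups numbered youngest = 1 to oldest = 5.)
Period 1:
Births: 14600 × 0.202 = 2949
Group 2: 6200 × 0.973 = 6033
Group 3: 14600 × 0.959 = 14001
Group 4: 11500 × 0.962 = 11063
Group 5: 15900 × 0.936 + 5900 × 0.538 = 14882 + 3174 = 18056
Giving 2949 / 6033 / 14001 / 11063 / 18056.
Period 2:
Births: 6033 × 0.202 = 1219
Group 2: 2949 × 0.973 = 2869
Group 3: 6033 × 0.959 = 5786
Group 4: 14001 × 0.962 = 13469
Group 5: 11063 × 0.936 + 18056 × 0.538 = 10355 + 9714 = 20069
Giving 1219 / 2869 / 5786 / 13469 / 20069.
Period 3:
Births: 2869 × 0.202 = 580
Group 2: 1219 × 0.973 = 1186
Group 3: 2869 × 0.959 = 2751
Group 4: 5786 × 0.962 = 5566
Group 5: 13469 × 0.936 + 20069 × 0.538 = 12607 + 10797 = 23404
Giving 580 / 1186 / 2751 / 5566 / 23404.
Total after period 3: 580 + 1186 + 2751 + 5566 + 23404 = 33487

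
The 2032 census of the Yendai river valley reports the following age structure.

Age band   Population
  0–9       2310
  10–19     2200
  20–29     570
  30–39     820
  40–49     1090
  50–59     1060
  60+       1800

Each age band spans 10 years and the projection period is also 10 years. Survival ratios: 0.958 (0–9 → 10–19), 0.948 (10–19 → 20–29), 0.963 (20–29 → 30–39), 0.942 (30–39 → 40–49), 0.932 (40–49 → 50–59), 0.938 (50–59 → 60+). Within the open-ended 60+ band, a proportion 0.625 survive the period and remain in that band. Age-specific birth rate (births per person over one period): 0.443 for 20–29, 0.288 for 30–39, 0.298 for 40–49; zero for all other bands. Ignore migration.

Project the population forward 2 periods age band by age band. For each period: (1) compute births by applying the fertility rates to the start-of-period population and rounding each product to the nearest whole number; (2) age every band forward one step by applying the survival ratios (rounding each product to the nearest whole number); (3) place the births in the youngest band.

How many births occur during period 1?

814

Let band 1 be 0–9 through band 7 = 60+.
— Period 1 —
Births: 570 * 0.443 = 253, 820 * 0.288 = 236, 1090 * 0.298 = 325 → 814
Band 2: 2310 * 0.958 = 2213
Band 3: 2200 * 0.948 = 2086
Band 4: 570 * 0.963 = 549
Band 5: 820 * 0.942 = 772
Band 6: 1090 * 0.932 = 1016
Band 7: 1060 * 0.938 + 1800 * 0.625 = 994 + 1125 = 2119
→ [814, 2213, 2086, 549, 772, 1016, 2119]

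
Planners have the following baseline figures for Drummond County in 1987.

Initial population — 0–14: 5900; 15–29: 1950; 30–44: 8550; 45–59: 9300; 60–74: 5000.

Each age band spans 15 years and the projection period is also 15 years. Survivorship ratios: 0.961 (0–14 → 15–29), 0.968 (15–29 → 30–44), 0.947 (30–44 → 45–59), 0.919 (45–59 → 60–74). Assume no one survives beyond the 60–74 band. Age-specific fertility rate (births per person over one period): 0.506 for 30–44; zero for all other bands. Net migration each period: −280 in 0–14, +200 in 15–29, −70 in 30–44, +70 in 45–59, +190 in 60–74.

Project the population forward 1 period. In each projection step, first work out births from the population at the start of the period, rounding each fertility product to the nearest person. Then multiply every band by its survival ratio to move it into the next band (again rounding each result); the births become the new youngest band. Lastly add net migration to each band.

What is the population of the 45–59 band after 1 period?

(Bands numbered youngest = 1 to oldest = 5.)
Period 1:
Births: 8550 * 0.506 = 4326
Band 2: 5900 * 0.961 = 5670
Band 3: 1950 * 0.968 = 1888
Band 4: 8550 * 0.947 = 8097
Band 5: 9300 * 0.919 = 8547
Net migration: Band 1 − 280 → 4046; Band 2 + 200 → 5870; Band 3 − 70 → 1818; Band 4 + 70 → 8167; Band 5 + 190 → 8737
Population now: 0–14=4046, 15–29=5870, 30–44=1818, 45–59=8167, 60–74=8737

8167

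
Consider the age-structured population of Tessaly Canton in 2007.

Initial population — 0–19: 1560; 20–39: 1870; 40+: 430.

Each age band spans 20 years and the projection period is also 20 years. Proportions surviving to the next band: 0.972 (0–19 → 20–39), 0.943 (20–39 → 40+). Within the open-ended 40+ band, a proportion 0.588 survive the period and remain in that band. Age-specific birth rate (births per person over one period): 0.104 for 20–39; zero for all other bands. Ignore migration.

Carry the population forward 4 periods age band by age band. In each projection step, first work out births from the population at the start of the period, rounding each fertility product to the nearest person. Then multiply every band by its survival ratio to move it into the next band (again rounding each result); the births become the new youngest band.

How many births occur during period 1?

— Period 1 —
Births: 1870 × 0.104 = 194
20–39: 1560 × 0.972 = 1516
40+: 1870 × 0.943 + 430 × 0.588 = 1763 + 253 = 2016
Population now: 0–19=194, 20–39=1516, 40+=2016

194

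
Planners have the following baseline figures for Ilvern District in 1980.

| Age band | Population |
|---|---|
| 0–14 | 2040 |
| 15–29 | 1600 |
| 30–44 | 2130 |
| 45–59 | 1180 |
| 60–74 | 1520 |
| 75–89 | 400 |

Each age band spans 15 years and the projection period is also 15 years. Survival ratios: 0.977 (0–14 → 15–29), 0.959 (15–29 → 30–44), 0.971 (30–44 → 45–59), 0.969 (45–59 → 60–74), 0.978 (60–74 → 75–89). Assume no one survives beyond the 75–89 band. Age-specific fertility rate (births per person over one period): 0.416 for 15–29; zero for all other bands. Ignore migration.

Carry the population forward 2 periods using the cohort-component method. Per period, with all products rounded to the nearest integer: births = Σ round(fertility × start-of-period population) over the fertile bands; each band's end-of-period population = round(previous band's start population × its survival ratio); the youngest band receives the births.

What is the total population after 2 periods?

Call the bands 1 to 6, youngest first.
— Period 1 —
Births: 1600 × 0.416 = 666
Band 2: 2040 × 0.977 = 1993
Band 3: 1600 × 0.959 = 1534
Band 4: 2130 × 0.971 = 2068
Band 5: 1180 × 0.969 = 1143
Band 6: 1520 × 0.978 = 1487
Giving 666 / 1993 / 1534 / 2068 / 1143 / 1487.
— Period 2 —
Births: 1993 × 0.416 = 829
Band 2: 666 × 0.977 = 651
Band 3: 1993 × 0.959 = 1911
Band 4: 1534 × 0.971 = 1490
Band 5: 2068 × 0.969 = 2004
Band 6: 1143 × 0.978 = 1118
Giving 829 / 651 / 1911 / 1490 / 2004 / 1118.
Total after period 2: 829 + 651 + 1911 + 1490 + 2004 + 1118 = 8003

8003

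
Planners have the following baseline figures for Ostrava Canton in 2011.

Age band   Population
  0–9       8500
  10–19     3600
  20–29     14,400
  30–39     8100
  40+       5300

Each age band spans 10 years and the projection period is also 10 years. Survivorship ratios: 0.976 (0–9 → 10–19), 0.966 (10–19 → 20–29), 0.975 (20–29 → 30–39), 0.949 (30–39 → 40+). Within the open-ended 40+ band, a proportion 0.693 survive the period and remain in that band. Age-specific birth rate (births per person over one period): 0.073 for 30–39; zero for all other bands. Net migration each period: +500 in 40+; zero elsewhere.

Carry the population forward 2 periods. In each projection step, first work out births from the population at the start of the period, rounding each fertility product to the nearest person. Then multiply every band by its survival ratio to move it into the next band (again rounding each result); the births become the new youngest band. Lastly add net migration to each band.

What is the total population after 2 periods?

35050

Call the groups 1 to 5, youngest first.
— Period 1 —
Births: 8100 * 0.073 = 591
Group 2: 8500 * 0.976 = 8296
Group 3: 3600 * 0.966 = 3478
Group 4: 14400 * 0.975 = 14040
Group 5: 8100 * 0.949 + 5300 * 0.693 = 7687 + 3673 = 11360
Net migration: Group 5 + 500 → 11860
Population now: 0–9=591, 10–19=8296, 20–29=3478, 30–39=14040, 40+=11860
— Period 2 —
Births: 14040 * 0.073 = 1025
Group 2: 591 * 0.976 = 577
Group 3: 8296 * 0.966 = 8014
Group 4: 3478 * 0.975 = 3391
Group 5: 14040 * 0.949 + 11860 * 0.693 = 13324 + 8219 = 21543
Net migration: Group 5 + 500 → 22043
Population now: 0–9=1025, 10–19=577, 20–29=8014, 30–39=3391, 40+=22043
Total after period 2: 1025 + 577 + 8014 + 3391 + 22043 = 35050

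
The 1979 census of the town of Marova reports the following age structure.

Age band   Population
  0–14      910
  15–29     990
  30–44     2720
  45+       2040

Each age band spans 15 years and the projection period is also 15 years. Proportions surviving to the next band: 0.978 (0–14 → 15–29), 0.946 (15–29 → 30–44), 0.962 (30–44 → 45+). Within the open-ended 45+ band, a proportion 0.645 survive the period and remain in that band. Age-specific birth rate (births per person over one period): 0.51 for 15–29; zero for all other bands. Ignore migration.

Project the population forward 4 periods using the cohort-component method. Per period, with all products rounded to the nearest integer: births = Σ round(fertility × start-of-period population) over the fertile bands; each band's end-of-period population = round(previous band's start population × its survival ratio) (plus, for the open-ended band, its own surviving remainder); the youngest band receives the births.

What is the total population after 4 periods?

Numbering the bands 1..4 from youngest to oldest:
Period 1:
Births: 990 * 0.51 = 505
Band 2: 910 * 0.978 = 890
Band 3: 990 * 0.946 = 937
Band 4: 2720 * 0.962 + 2040 * 0.645 = 2617 + 1316 = 3933
→ [505, 890, 937, 3933]
Period 2:
Births: 890 * 0.51 = 454
Band 2: 505 * 0.978 = 494
Band 3: 890 * 0.946 = 842
Band 4: 937 * 0.962 + 3933 * 0.645 = 901 + 2537 = 3438
→ [454, 494, 842, 3438]
Period 3:
Births: 494 * 0.51 = 252
Band 2: 454 * 0.978 = 444
Band 3: 494 * 0.946 = 467
Band 4: 842 * 0.962 + 3438 * 0.645 = 810 + 2218 = 3028
→ [252, 444, 467, 3028]
Period 4:
Births: 444 * 0.51 = 226
Band 2: 252 * 0.978 = 246
Band 3: 444 * 0.946 = 420
Band 4: 467 * 0.962 + 3028 * 0.645 = 449 + 1953 = 2402
→ [226, 246, 420, 2402]
Total after period 4: 226 + 246 + 420 + 2402 = 3294

3294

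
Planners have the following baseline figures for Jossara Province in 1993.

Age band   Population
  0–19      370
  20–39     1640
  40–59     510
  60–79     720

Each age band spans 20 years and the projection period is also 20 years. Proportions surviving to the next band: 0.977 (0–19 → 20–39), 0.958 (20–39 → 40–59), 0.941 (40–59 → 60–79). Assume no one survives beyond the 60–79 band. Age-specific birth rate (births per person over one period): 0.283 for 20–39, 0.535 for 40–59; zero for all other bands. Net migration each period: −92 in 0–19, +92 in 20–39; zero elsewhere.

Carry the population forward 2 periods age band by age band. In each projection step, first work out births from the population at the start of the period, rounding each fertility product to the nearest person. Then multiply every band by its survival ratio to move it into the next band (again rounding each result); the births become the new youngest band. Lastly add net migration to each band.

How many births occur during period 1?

737

— Period 1 —
Births: 1640 * 0.283 = 464 ; 510 * 0.535 = 273 — total 737
20–39: 370 * 0.977 = 361
40–59: 1640 * 0.958 = 1571
60–79: 510 * 0.941 = 480
Net migration: 0–19 − 92 → 645; 20–39 + 92 → 453
Population now: 0–19=645, 20–39=453, 40–59=1571, 60–79=480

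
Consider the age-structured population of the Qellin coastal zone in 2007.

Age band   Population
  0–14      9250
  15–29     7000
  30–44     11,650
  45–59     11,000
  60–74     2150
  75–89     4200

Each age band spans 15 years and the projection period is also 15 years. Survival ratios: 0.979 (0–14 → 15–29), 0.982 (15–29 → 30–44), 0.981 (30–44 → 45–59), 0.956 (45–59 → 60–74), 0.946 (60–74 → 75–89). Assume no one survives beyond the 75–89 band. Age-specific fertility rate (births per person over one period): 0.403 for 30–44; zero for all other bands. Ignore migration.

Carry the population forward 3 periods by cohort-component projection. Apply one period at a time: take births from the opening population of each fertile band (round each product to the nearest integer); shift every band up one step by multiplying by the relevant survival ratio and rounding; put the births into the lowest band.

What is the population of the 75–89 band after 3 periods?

After projecting period 1:
Births: 11650 × 0.403 = 4695
15–29: 9250 × 0.979 = 9056
30–44: 7000 × 0.982 = 6874
45–59: 11650 × 0.981 = 11429
60–74: 11000 × 0.956 = 10516
75–89: 2150 × 0.946 = 2034
End of period: [4695, 9056, 6874, 11429, 10516, 2034]
After projecting period 2:
Births: 6874 × 0.403 = 2770
15–29: 4695 × 0.979 = 4596
30–44: 9056 × 0.982 = 8893
45–59: 6874 × 0.981 = 6743
60–74: 11429 × 0.956 = 10926
75–89: 10516 × 0.946 = 9948
End of period: [2770, 4596, 8893, 6743, 10926, 9948]
After projecting period 3:
Births: 8893 × 0.403 = 3584
15–29: 2770 × 0.979 = 2712
30–44: 4596 × 0.982 = 4513
45–59: 8893 × 0.981 = 8724
60–74: 6743 × 0.956 = 6446
75–89: 10926 × 0.946 = 10336
End of period: [3584, 2712, 4513, 8724, 6446, 10336]

10336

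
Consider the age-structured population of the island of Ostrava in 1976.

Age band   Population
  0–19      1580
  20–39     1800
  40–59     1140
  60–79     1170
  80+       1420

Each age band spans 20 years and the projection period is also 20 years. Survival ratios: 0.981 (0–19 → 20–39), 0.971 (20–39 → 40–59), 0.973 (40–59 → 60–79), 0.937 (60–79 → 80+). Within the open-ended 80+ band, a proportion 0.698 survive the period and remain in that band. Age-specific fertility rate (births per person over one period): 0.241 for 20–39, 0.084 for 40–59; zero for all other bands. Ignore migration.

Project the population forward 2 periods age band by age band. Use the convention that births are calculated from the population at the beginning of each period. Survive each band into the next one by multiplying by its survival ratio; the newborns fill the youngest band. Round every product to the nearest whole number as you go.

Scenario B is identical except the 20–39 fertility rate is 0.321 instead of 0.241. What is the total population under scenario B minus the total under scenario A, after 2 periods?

265

Period 1:
Births: 1800 × 0.241 = 434  |  1140 × 0.084 = 96 → 530
20–39: 1580 × 0.981 = 1550
40–59: 1800 × 0.971 = 1748
60–79: 1140 × 0.973 = 1109
80+: 1170 × 0.937 + 1420 × 0.698 = 1096 + 991 = 2087
Population now: 0–19=530, 20–39=1550, 40–59=1748, 60–79=1109, 80+=2087
Period 2:
Births: 1550 × 0.241 = 374  |  1748 × 0.084 = 147 → 521
20–39: 530 × 0.981 = 520
40–59: 1550 × 0.971 = 1505
60–79: 1748 × 0.973 = 1701
80+: 1109 × 0.937 + 2087 × 0.698 = 1039 + 1457 = 2496
Population now: 0–19=521, 20–39=520, 40–59=1505, 60–79=1701, 80+=2496
Scenario A total after 2 periods: 6743
Scenario B projection —
Period 1:
Births: 1800 × 0.321 = 578  |  1140 × 0.084 = 96 → 674
20–39: 1580 × 0.981 = 1550
40–59: 1800 × 0.971 = 1748
60–79: 1140 × 0.973 = 1109
80+: 1170 × 0.937 + 1420 × 0.698 = 1096 + 991 = 2087
Population now: 0–19=674, 20–39=1550, 40–59=1748, 60–79=1109, 80+=2087
Period 2:
Births: 1550 × 0.321 = 498  |  1748 × 0.084 = 147 → 645
20–39: 674 × 0.981 = 661
40–59: 1550 × 0.971 = 1505
60–79: 1748 × 0.973 = 1701
80+: 1109 × 0.937 + 2087 × 0.698 = 1039 + 1457 = 2496
Population now: 0–19=645, 20–39=661, 40–59=1505, 60–79=1701, 80+=2496
Scenario B total after 2 periods: 7008
Difference B − A = 7008 − 6743 = 265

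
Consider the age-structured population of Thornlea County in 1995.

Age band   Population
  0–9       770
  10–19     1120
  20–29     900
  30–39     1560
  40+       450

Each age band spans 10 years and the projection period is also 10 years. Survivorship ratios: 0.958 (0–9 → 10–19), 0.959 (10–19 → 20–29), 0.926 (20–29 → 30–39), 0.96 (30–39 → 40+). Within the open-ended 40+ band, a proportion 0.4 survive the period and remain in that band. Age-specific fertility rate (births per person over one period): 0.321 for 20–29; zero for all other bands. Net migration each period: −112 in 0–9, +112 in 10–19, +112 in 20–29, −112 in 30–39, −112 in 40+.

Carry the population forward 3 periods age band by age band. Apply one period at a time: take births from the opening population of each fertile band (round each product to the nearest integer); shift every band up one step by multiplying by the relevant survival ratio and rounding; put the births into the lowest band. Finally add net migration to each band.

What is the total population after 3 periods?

3001

Call the groups 1 to 5, youngest first.
— Period 1 —
Births: 900 × 0.321 = 289
Group 2: 770 × 0.958 = 738
Group 3: 1120 × 0.959 = 1074
Group 4: 900 × 0.926 = 833
Group 5: 1560 × 0.96 + 450 × 0.4 = 1498 + 180 = 1678
Net migration: Group 1 − 112 → 177; Group 2 + 112 → 850; Group 3 + 112 → 1186; Group 4 − 112 → 721; Group 5 − 112 → 1566
Population now: 0–9=177, 10–19=850, 20–29=1186, 30–39=721, 40+=1566
— Period 2 —
Births: 1186 × 0.321 = 381
Group 2: 177 × 0.958 = 170
Group 3: 850 × 0.959 = 815
Group 4: 1186 × 0.926 = 1098
Group 5: 721 × 0.96 + 1566 × 0.4 = 692 + 626 = 1318
Net migration: Group 1 − 112 → 269; Group 2 + 112 → 282; Group 3 + 112 → 927; Group 4 − 112 → 986; Group 5 − 112 → 1206
Population now: 0–9=269, 10–19=282, 20–29=927, 30–39=986, 40+=1206
— Period 3 —
Births: 927 × 0.321 = 298
Group 2: 269 × 0.958 = 258
Group 3: 282 × 0.959 = 270
Group 4: 927 × 0.926 = 858
Group 5: 986 × 0.96 + 1206 × 0.4 = 947 + 482 = 1429
Net migration: Group 1 − 112 → 186; Group 2 + 112 → 370; Group 3 + 112 → 382; Group 4 − 112 → 746; Group 5 − 112 → 1317
Population now: 0–9=186, 10–19=370, 20–29=382, 30–39=746, 40+=1317
Total after period 3: 186 + 370 + 382 + 746 + 1317 = 3001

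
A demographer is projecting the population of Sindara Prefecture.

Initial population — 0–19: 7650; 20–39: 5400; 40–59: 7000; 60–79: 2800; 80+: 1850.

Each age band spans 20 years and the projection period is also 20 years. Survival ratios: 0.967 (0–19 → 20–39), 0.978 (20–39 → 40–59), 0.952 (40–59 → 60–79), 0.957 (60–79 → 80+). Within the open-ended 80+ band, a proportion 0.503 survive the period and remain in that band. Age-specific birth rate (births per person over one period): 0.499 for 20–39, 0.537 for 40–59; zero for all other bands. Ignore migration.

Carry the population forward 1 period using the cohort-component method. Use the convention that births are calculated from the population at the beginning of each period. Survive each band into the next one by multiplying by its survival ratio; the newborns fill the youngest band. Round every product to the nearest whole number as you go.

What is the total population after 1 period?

29408

[period 1]
Births: 5400 × 0.499 = 2695  |  7000 × 0.537 = 3759 → total 6454
20–39: 7650 × 0.967 = 7398
40–59: 5400 × 0.978 = 5281
60–79: 7000 × 0.952 = 6664
80+: 2800 × 0.957 + 1850 × 0.503 = 2680 + 931 = 3611
Giving 6454 / 7398 / 5281 / 6664 / 3611.
Total after period 1: 6454 + 7398 + 5281 + 6664 + 3611 = 29408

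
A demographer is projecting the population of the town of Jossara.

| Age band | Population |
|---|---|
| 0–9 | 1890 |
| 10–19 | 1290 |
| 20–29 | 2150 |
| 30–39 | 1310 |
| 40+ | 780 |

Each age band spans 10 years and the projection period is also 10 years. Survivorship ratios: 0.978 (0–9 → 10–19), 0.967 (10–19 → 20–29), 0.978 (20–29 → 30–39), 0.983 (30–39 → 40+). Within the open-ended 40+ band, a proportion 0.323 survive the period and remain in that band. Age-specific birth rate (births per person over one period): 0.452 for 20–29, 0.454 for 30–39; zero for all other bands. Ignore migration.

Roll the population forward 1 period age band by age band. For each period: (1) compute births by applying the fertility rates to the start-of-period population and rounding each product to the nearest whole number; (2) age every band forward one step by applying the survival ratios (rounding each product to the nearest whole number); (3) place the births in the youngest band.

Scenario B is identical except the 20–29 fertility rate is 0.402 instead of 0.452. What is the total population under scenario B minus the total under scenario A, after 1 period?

Let band 1 be 0–9 through band 5 = 40+.
After projecting period 1:
Births: 2150 × 0.452 = 972, 1310 × 0.454 = 595 ⇒ total 1567
Band 2: 1890 × 0.978 = 1848
Band 3: 1290 × 0.967 = 1247
Band 4: 2150 × 0.978 = 2103
Band 5: 1310 × 0.983 + 780 × 0.323 = 1288 + 252 = 1540
→ [1567, 1848, 1247, 2103, 1540]
Scenario A total after 1 period: 8305
Scenario B projection —
After projecting period 1:
Births: 2150 × 0.402 = 864, 1310 × 0.454 = 595 ⇒ total 1459
Band 2: 1890 × 0.978 = 1848
Band 3: 1290 × 0.967 = 1247
Band 4: 2150 × 0.978 = 2103
Band 5: 1310 × 0.983 + 780 × 0.323 = 1288 + 252 = 1540
→ [1459, 1848, 1247, 2103, 1540]
Scenario B total after 1 period: 8197
Difference B − A = 8197 − 8305 = -108

-108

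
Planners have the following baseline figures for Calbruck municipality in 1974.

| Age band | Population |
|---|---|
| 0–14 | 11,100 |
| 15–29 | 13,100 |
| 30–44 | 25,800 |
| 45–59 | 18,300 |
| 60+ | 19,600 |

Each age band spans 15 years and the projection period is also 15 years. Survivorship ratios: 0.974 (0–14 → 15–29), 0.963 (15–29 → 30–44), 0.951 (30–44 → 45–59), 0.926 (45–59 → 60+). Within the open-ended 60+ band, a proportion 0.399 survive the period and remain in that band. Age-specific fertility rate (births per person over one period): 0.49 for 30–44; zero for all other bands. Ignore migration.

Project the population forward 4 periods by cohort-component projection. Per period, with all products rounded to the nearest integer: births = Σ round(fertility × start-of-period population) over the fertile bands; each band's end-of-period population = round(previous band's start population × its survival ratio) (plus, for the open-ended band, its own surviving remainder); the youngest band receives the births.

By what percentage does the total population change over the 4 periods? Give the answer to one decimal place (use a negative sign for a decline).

Numbering the groups 1..5 from youngest to oldest:
— Period 1 —
Births: 25800 × 0.49 = 12642
Group 2: 11100 × 0.974 = 10811
Group 3: 13100 × 0.963 = 12615
Group 4: 25800 × 0.951 = 24536
Group 5: 18300 × 0.926 + 19600 × 0.399 = 16946 + 7820 = 24766
Population now: 0–14=12642, 15–29=10811, 30–44=12615, 45–59=24536, 60+=24766
— Period 2 —
Births: 12615 × 0.49 = 6181
Group 2: 12642 × 0.974 = 12313
Group 3: 10811 × 0.963 = 10411
Group 4: 12615 × 0.951 = 11997
Group 5: 24536 × 0.926 + 24766 × 0.399 = 22720 + 9882 = 32602
Population now: 0–14=6181, 15–29=12313, 30–44=10411, 45–59=11997, 60+=32602
— Period 3 —
Births: 10411 × 0.49 = 5101
Group 2: 6181 × 0.974 = 6020
Group 3: 12313 × 0.963 = 11857
Group 4: 10411 × 0.951 = 9901
Group 5: 11997 × 0.926 + 32602 × 0.399 = 11109 + 13008 = 24117
Population now: 0–14=5101, 15–29=6020, 30–44=11857, 45–59=9901, 60+=24117
— Period 4 —
Births: 11857 × 0.49 = 5810
Group 2: 5101 × 0.974 = 4968
Group 3: 6020 × 0.963 = 5797
Group 4: 11857 × 0.951 = 11276
Group 5: 9901 × 0.926 + 24117 × 0.399 = 9168 + 9623 = 18791
Population now: 0–14=5810, 15–29=4968, 30–44=5797, 45–59=11276, 60+=18791
Total: 87900 → 46642; change = -41258; percentage change = -46.9%

-46.9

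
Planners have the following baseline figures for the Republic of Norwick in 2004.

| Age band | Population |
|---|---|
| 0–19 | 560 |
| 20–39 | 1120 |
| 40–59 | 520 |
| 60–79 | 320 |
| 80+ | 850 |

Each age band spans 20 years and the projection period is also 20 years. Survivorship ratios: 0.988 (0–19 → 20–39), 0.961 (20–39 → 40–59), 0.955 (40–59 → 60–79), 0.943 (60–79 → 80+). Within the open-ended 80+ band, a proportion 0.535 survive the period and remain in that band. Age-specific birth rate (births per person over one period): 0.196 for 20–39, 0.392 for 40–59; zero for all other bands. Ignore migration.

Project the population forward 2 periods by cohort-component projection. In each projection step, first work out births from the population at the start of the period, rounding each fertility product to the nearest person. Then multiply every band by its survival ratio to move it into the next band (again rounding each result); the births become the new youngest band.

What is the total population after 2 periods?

Call the groups 1 to 5, youngest first.
[period 1]
Births: 1120 * 0.196 = 220, 520 * 0.392 = 204 ⇒ total 424
Group 2: 560 * 0.988 = 553
Group 3: 1120 * 0.961 = 1076
Group 4: 520 * 0.955 = 497
Group 5: 320 * 0.943 + 850 * 0.535 = 302 + 455 = 757
Giving 424 / 553 / 1076 / 497 / 757.
[period 2]
Births: 553 * 0.196 = 108, 1076 * 0.392 = 422 ⇒ total 530
Group 2: 424 * 0.988 = 419
Group 3: 553 * 0.961 = 531
Group 4: 1076 * 0.955 = 1028
Group 5: 497 * 0.943 + 757 * 0.535 = 469 + 405 = 874
Giving 530 / 419 / 531 / 1028 / 874.
Total after period 2: 530 + 419 + 531 + 1028 + 874 = 3382

3382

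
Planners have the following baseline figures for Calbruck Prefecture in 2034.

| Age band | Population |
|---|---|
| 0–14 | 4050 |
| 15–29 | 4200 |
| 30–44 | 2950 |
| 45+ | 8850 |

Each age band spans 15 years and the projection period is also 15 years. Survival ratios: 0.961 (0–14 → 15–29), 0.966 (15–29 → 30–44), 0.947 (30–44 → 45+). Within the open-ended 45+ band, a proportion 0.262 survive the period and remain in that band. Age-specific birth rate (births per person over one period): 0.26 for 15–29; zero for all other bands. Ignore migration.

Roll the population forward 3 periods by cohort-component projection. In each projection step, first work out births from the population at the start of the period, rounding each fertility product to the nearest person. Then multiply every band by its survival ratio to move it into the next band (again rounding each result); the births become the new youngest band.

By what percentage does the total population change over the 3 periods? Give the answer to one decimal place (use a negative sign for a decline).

-64.2

Period 1:
Births: 4200 * 0.26 = 1092
15–29: 4050 * 0.961 = 3892
30–44: 4200 * 0.966 = 4057
45+: 2950 * 0.947 + 8850 * 0.262 = 2794 + 2319 = 5113
Giving 1092 / 3892 / 4057 / 5113.
Period 2:
Births: 3892 * 0.26 = 1012
15–29: 1092 * 0.961 = 1049
30–44: 3892 * 0.966 = 3760
45+: 4057 * 0.947 + 5113 * 0.262 = 3842 + 1340 = 5182
Giving 1012 / 1049 / 3760 / 5182.
Period 3:
Births: 1049 * 0.26 = 273
15–29: 1012 * 0.961 = 973
30–44: 1049 * 0.966 = 1013
45+: 3760 * 0.947 + 5182 * 0.262 = 3561 + 1358 = 4919
Giving 273 / 973 / 1013 / 4919.
Total: 20050 → 7178; change = -12872; percentage change = -64.2%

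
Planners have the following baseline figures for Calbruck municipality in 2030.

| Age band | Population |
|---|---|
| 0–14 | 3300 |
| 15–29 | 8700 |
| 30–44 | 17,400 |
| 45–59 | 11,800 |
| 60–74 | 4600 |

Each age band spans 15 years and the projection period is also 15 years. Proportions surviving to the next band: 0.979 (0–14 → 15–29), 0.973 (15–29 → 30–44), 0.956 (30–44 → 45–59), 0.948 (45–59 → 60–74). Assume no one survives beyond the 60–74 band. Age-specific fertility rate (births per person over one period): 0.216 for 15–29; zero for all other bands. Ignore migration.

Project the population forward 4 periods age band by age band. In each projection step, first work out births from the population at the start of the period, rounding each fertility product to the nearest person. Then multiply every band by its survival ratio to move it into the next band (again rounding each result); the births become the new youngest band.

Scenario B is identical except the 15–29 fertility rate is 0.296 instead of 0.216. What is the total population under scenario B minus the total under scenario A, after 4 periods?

1350

(Groups numbered youngest = 1 to oldest = 5.)
Period 1.
Births: 8700 × 0.216 = 1879
Group 2: 3300 × 0.979 = 3231
Group 3: 8700 × 0.973 = 8465
Group 4: 17400 × 0.956 = 16634
Group 5: 11800 × 0.948 = 11186
Population now: 0–14=1879, 15–29=3231, 30–44=8465, 45–59=16634, 60–74=11186
Period 2.
Births: 3231 × 0.216 = 698
Group 2: 1879 × 0.979 = 1840
Group 3: 3231 × 0.973 = 3144
Group 4: 8465 × 0.956 = 8093
Group 5: 16634 × 0.948 = 15769
Population now: 0–14=698, 15–29=1840, 30–44=3144, 45–59=8093, 60–74=15769
Period 3.
Births: 1840 × 0.216 = 397
Group 2: 698 × 0.979 = 683
Group 3: 1840 × 0.973 = 1790
Group 4: 3144 × 0.956 = 3006
Group 5: 8093 × 0.948 = 7672
Population now: 0–14=397, 15–29=683, 30–44=1790, 45–59=3006, 60–74=7672
Period 4.
Births: 683 × 0.216 = 148
Group 2: 397 × 0.979 = 389
Group 3: 683 × 0.973 = 665
Group 4: 1790 × 0.956 = 1711
Group 5: 3006 × 0.948 = 2850
Population now: 0–14=148, 15–29=389, 30–44=665, 45–59=1711, 60–74=2850
Scenario A total after 4 periods: 5763
Scenario B projection —
Period 1.
Births: 8700 × 0.296 = 2575
Group 2: 3300 × 0.979 = 3231
Group 3: 8700 × 0.973 = 8465
Group 4: 17400 × 0.956 = 16634
Group 5: 11800 × 0.948 = 11186
Population now: 0–14=2575, 15–29=3231, 30–44=8465, 45–59=16634, 60–74=11186
Period 2.
Births: 3231 × 0.296 = 956
Group 2: 2575 × 0.979 = 2521
Group 3: 3231 × 0.973 = 3144
Group 4: 8465 × 0.956 = 8093
Group 5: 16634 × 0.948 = 15769
Population now: 0–14=956, 15–29=2521, 30–44=3144, 45–59=8093, 60–74=15769
Period 3.
Births: 2521 × 0.296 = 746
Group 2: 956 × 0.979 = 936
Group 3: 2521 × 0.973 = 2453
Group 4: 3144 × 0.956 = 3006
Group 5: 8093 × 0.948 = 7672
Population now: 0–14=746, 15–29=936, 30–44=2453, 45–59=3006, 60–74=7672
Period 4.
Births: 936 × 0.296 = 277
Group 2: 746 × 0.979 = 730
Group 3: 936 × 0.973 = 911
Group 4: 2453 × 0.956 = 2345
Group 5: 3006 × 0.948 = 2850
Population now: 0–14=277, 15–29=730, 30–44=911, 45–59=2345, 60–74=2850
Scenario B total after 4 periods: 7113
Difference B − A = 7113 − 5763 = 1350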